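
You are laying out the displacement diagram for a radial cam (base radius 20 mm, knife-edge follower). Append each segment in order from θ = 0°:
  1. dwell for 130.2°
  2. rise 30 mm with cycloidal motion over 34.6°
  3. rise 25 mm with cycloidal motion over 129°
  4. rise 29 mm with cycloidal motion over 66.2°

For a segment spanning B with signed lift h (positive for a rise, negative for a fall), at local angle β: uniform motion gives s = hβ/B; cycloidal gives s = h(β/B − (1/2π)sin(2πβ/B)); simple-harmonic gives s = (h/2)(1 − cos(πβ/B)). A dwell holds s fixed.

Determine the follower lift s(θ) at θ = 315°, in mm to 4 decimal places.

seg 1 [0°–130.2°] dwell: s stays 0.0000
seg 2 [130.2°–164.8°] cycloidal, h=30: full span → s += 30 → s = 30.0000
seg 3 [164.8°–293.8°] cycloidal, h=25: full span → s += 25 → s = 55.0000
seg 4 [293.8°–360°] cycloidal, h=29: θ=315° here. β=21.2, B=66.2. 29·(0.3202 − sin(2π·0.3202)/(2π)) = 5.1138 → s = 60.1138

60.1138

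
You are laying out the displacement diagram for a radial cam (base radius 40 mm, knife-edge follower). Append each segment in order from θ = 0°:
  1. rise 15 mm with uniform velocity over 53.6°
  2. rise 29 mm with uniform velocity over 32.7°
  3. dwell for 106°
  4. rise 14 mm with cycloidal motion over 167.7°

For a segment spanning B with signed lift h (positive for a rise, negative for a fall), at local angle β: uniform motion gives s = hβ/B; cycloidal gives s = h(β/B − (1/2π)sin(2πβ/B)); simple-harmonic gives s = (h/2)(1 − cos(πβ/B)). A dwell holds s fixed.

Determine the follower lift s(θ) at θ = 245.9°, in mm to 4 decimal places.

seg 1 [0°–53.6°] uniform, h=15: full span → s += 15 → s = 15.0000
seg 2 [53.6°–86.3°] uniform, h=29: full span → s += 29 → s = 44.0000
seg 3 [86.3°–192.3°] dwell: s stays 44.0000
seg 4 [192.3°–360°] cycloidal, h=14: θ=245.9° here. β=53.6, B=167.7. 14·(0.3196 − sin(2π·0.3196)/(2π)) = 2.4563 → s = 46.4563

46.4563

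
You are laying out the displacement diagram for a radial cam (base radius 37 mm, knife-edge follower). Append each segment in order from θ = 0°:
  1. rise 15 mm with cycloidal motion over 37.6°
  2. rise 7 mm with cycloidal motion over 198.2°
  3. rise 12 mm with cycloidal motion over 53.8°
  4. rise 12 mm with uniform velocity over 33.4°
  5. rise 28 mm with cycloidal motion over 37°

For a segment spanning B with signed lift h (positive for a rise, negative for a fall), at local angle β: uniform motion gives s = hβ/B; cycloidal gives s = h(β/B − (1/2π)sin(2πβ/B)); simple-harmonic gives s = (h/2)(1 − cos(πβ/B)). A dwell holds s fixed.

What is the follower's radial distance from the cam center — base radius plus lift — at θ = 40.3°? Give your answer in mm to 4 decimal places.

seg 1 [0°–37.6°] cycloidal, h=15: full span → s += 15 → s = 15.0000
seg 2 [37.6°–235.8°] cycloidal, h=7: θ=40.3° here. β=2.7, B=198.2. 7·(0.0136 − sin(2π·0.0136)/(2π)) = 0.0001 → s = 15.0001
radial distance = base radius + s = 37 + 15.0001 = 52.0001

52.0001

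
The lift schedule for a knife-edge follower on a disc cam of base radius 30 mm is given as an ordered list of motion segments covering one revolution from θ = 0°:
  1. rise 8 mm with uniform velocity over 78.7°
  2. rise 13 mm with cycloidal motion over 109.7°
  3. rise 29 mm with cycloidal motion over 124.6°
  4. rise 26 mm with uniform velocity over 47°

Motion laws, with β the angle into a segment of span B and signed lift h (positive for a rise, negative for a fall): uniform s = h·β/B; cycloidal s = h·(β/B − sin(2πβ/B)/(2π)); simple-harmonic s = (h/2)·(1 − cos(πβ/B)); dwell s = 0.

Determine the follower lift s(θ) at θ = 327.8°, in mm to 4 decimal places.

seg 1 [0°–78.7°] uniform, h=8: full span → s += 8 → s = 8.0000
seg 2 [78.7°–188.4°] cycloidal, h=13: full span → s += 13 → s = 21.0000
seg 3 [188.4°–313°] cycloidal, h=29: full span → s += 29 → s = 50.0000
seg 4 [313°–360°] uniform, h=26: θ=327.8° here. β=14.8, B=47. 26·14.8/47 = 8.1872 → s = 58.1872

58.1872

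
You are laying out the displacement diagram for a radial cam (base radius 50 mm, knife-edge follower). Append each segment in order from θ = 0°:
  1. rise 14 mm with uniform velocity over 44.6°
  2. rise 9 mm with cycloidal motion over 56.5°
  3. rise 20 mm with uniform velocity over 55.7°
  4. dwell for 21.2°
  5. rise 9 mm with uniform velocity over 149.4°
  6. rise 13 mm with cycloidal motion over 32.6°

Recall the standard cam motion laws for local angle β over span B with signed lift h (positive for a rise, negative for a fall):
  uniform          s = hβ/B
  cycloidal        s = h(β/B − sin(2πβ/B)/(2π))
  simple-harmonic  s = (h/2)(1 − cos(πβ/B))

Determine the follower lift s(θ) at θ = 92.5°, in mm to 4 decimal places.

seg 1 [0°–44.6°] uniform, h=14: full span → s += 14 → s = 14.0000
seg 2 [44.6°–101.1°] cycloidal, h=9: θ=92.5° here. β=47.9, B=56.5. 9·(0.8478 − sin(2π·0.8478)/(2π)) = 8.8005 → s = 22.8005

22.8005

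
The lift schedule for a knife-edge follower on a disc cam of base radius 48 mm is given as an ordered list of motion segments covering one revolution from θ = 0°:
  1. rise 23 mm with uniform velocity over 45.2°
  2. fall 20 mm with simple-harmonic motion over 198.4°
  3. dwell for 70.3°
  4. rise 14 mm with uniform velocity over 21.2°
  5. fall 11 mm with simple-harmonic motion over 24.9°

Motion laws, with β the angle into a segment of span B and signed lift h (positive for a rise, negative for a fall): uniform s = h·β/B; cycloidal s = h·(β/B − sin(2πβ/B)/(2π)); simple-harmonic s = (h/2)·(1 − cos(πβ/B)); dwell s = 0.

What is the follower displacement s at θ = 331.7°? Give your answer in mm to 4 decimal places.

seg 1 [0°–45.2°] uniform, h=23: full span → s += 23 → s = 23.0000
seg 2 [45.2°–243.6°] simple-harmonic, h=-20: full span → s += -20 → s = 3.0000
seg 3 [243.6°–313.9°] dwell: s stays 3.0000
seg 4 [313.9°–335.1°] uniform, h=14: θ=331.7° here. β=17.8, B=21.2. 14·17.8/21.2 = 11.7547 → s = 14.7547

14.7547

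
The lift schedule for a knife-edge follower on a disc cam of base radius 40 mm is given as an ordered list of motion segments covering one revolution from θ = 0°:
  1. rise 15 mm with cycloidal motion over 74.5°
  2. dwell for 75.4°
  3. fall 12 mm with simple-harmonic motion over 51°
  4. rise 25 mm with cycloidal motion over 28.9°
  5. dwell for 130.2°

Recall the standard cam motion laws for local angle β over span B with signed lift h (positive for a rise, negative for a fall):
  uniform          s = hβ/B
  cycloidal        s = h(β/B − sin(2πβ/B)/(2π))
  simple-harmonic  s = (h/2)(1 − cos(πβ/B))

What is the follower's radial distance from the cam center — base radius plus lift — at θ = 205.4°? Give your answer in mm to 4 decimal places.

seg 1 [0°–74.5°] cycloidal, h=15: full span → s += 15 → s = 15.0000
seg 2 [74.5°–149.9°] dwell: s stays 15.0000
seg 3 [149.9°–200.9°] simple-harmonic, h=-12: full span → s += -12 → s = 3.0000
seg 4 [200.9°–229.8°] cycloidal, h=25: θ=205.4° here. β=4.5, B=28.9. 25·(0.1557 − sin(2π·0.1557)/(2π)) = 0.5919 → s = 3.5919
radial distance = base radius + s = 40 + 3.5919 = 43.5919

43.5919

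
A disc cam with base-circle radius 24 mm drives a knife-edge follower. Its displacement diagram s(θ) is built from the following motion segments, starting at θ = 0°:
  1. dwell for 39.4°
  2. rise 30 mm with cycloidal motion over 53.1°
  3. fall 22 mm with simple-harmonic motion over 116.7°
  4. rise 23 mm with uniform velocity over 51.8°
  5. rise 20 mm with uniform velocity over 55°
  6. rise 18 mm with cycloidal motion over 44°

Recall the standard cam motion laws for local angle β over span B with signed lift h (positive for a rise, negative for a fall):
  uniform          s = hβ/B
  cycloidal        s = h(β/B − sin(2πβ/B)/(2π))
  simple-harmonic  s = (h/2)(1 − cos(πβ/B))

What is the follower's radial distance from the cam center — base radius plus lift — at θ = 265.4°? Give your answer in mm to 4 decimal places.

seg 1 [0°–39.4°] dwell: s stays 0.0000
seg 2 [39.4°–92.5°] cycloidal, h=30: full span → s += 30 → s = 30.0000
seg 3 [92.5°–209.2°] simple-harmonic, h=-22: full span → s += -22 → s = 8.0000
seg 4 [209.2°–261°] uniform, h=23: full span → s += 23 → s = 31.0000
seg 5 [261°–316°] uniform, h=20: θ=265.4° here. β=4.4, B=55. 20·4.4/55 = 1.6000 → s = 32.6000
radial distance = base radius + s = 24 + 32.6000 = 56.6000

56.6000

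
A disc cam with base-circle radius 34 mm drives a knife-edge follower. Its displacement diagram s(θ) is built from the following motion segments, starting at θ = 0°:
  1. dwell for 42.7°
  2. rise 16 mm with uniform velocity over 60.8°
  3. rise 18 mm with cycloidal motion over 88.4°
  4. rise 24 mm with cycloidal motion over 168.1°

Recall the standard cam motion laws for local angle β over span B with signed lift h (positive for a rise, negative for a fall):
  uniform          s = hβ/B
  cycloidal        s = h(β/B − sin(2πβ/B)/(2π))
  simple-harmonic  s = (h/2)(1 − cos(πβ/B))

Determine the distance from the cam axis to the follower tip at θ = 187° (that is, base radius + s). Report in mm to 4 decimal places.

seg 1 [0°–42.7°] dwell: s stays 0.0000
seg 2 [42.7°–103.5°] uniform, h=16: full span → s += 16 → s = 16.0000
seg 3 [103.5°–191.9°] cycloidal, h=18: θ=187° here. β=83.5, B=88.4. 18·(0.9446 − sin(2π·0.9446)/(2π)) = 17.9800 → s = 33.9800
radial distance = base radius + s = 34 + 33.9800 = 67.9800

67.9800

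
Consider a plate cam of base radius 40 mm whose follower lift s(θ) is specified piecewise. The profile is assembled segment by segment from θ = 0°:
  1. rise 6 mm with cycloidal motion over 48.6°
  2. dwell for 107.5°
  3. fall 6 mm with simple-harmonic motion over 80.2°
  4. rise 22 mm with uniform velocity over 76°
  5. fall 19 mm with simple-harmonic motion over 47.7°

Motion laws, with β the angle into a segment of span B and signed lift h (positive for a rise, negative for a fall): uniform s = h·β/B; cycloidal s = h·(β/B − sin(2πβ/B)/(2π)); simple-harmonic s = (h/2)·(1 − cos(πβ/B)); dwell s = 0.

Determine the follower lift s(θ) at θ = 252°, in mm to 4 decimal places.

seg 1 [0°–48.6°] cycloidal, h=6: full span → s += 6 → s = 6.0000
seg 2 [48.6°–156.1°] dwell: s stays 6.0000
seg 3 [156.1°–236.3°] simple-harmonic, h=-6: full span → s += -6 → s = 0.0000
seg 4 [236.3°–312.3°] uniform, h=22: θ=252° here. β=15.7, B=76. 22·15.7/76 = 4.5447 → s = 4.5447

4.5447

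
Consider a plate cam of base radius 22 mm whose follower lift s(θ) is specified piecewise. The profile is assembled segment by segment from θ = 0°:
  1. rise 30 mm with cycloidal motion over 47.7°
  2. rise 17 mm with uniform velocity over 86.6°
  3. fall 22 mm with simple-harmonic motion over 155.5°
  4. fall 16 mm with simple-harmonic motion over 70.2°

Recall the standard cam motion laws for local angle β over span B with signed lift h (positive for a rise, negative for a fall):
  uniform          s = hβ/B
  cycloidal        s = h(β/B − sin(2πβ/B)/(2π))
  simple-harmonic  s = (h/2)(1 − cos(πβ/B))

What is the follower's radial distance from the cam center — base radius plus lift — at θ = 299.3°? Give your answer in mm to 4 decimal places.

seg 1 [0°–47.7°] cycloidal, h=30: full span → s += 30 → s = 30.0000
seg 2 [47.7°–134.3°] uniform, h=17: full span → s += 17 → s = 47.0000
seg 3 [134.3°–289.8°] simple-harmonic, h=-22: full span → s += -22 → s = 25.0000
seg 4 [289.8°–360°] simple-harmonic, h=-16: θ=299.3° here. β=9.5, B=70.2. -16/2·(1 − cos(π·0.1353)) = -0.7122 → s = 24.2878
radial distance = base radius + s = 22 + 24.2878 = 46.2878

46.2878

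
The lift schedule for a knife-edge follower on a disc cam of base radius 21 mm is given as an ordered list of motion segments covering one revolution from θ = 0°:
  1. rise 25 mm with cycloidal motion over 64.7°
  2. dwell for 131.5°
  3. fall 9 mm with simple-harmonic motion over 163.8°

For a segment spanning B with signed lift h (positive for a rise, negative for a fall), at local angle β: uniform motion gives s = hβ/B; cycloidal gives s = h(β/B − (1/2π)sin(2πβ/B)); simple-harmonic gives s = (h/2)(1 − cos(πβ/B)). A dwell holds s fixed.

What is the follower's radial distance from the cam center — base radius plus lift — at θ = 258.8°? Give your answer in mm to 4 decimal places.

seg 1 [0°–64.7°] cycloidal, h=25: full span → s += 25 → s = 25.0000
seg 2 [64.7°–196.2°] dwell: s stays 25.0000
seg 3 [196.2°–360°] simple-harmonic, h=-9: θ=258.8° here. β=62.6, B=163.8. -9/2·(1 − cos(π·0.3822)) = -2.8720 → s = 22.1280
radial distance = base radius + s = 21 + 22.1280 = 43.1280

43.1280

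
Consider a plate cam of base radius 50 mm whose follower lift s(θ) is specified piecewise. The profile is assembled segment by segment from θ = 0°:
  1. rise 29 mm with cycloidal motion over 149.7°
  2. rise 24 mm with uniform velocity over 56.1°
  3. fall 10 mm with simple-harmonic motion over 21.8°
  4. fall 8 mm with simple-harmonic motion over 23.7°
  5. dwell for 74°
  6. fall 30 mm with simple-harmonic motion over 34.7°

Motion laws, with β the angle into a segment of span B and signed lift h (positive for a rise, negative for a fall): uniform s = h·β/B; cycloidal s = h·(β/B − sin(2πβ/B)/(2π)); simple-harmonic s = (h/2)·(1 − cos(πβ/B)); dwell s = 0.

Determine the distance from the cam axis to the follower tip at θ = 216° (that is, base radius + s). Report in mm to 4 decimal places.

seg 1 [0°–149.7°] cycloidal, h=29: full span → s += 29 → s = 29.0000
seg 2 [149.7°–205.8°] uniform, h=24: full span → s += 24 → s = 53.0000
seg 3 [205.8°–227.6°] simple-harmonic, h=-10: θ=216° here. β=10.2, B=21.8. -10/2·(1 − cos(π·0.4679)) = -4.4965 → s = 48.5035
radial distance = base radius + s = 50 + 48.5035 = 98.5035

98.5035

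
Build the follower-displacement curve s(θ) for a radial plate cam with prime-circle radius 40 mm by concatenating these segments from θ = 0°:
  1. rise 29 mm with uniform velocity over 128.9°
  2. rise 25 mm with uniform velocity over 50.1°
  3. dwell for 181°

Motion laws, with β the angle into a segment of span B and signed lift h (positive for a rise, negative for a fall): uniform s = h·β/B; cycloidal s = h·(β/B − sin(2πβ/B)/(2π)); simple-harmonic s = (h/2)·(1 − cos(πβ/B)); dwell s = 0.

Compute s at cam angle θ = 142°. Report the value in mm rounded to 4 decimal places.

seg 1 [0°–128.9°] uniform, h=29: full span → s += 29 → s = 29.0000
seg 2 [128.9°–179°] uniform, h=25: θ=142° here. β=13.1, B=50.1. 25·13.1/50.1 = 6.5369 → s = 35.5369

35.5369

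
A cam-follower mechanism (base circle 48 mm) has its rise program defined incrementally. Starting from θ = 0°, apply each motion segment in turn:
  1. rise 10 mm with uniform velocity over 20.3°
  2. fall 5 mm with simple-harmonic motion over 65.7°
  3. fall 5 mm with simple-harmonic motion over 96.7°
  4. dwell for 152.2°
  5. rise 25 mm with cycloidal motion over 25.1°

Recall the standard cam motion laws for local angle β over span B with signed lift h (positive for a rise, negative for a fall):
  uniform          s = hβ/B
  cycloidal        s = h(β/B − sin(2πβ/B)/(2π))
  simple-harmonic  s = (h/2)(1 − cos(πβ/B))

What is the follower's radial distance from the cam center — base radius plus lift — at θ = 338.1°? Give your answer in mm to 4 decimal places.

seg 1 [0°–20.3°] uniform, h=10: full span → s += 10 → s = 10.0000
seg 2 [20.3°–86°] simple-harmonic, h=-5: full span → s += -5 → s = 5.0000
seg 3 [86°–182.7°] simple-harmonic, h=-5: full span → s += -5 → s = 0.0000
seg 4 [182.7°–334.9°] dwell: s stays 0.0000
seg 5 [334.9°–360°] cycloidal, h=25: θ=338.1° here. β=3.2, B=25.1. 25·(0.1275 − sin(2π·0.1275)/(2π)) = 0.3301 → s = 0.3301
radial distance = base radius + s = 48 + 0.3301 = 48.3301

48.3301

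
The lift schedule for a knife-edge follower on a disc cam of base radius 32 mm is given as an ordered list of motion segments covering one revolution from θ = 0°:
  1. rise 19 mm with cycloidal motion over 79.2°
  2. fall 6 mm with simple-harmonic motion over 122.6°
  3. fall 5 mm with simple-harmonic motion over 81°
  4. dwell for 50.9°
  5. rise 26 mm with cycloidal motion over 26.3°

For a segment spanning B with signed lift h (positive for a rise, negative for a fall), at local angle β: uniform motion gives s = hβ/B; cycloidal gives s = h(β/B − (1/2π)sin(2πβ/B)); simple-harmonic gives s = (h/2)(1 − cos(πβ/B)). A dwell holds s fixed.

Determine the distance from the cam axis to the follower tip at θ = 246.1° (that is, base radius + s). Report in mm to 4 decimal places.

seg 1 [0°–79.2°] cycloidal, h=19: full span → s += 19 → s = 19.0000
seg 2 [79.2°–201.8°] simple-harmonic, h=-6: full span → s += -6 → s = 13.0000
seg 3 [201.8°–282.8°] simple-harmonic, h=-5: θ=246.1° here. β=44.3, B=81. -5/2·(1 − cos(π·0.5469)) = -2.8671 → s = 10.1329
radial distance = base radius + s = 32 + 10.1329 = 42.1329

42.1329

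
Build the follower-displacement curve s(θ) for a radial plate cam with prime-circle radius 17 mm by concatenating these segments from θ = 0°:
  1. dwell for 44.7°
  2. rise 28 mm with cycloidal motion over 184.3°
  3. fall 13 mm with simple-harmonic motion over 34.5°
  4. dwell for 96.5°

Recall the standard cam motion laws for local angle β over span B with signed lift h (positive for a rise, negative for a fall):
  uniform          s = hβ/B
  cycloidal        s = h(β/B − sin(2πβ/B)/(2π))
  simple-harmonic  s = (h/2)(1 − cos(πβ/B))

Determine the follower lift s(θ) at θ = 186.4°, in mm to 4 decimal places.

seg 1 [0°–44.7°] dwell: s stays 0.0000
seg 2 [44.7°–229°] cycloidal, h=28: θ=186.4° here. β=141.7, B=184.3. 28·(0.7689 − sin(2π·0.7689)/(2π)) = 25.9530 → s = 25.9530

25.9530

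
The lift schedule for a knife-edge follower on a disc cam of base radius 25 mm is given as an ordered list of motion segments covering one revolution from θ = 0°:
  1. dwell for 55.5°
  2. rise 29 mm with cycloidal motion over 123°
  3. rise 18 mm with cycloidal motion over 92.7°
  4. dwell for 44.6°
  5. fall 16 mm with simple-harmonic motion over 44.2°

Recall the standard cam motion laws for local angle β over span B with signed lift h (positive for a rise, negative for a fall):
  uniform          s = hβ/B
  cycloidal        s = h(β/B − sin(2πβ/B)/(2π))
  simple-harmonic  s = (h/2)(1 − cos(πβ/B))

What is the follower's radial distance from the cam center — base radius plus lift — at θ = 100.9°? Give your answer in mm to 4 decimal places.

seg 1 [0°–55.5°] dwell: s stays 0.0000
seg 2 [55.5°–178.5°] cycloidal, h=29: θ=100.9° here. β=45.4, B=123. 29·(0.3691 − sin(2π·0.3691)/(2π)) = 7.3218 → s = 7.3218
radial distance = base radius + s = 25 + 7.3218 = 32.3218

32.3218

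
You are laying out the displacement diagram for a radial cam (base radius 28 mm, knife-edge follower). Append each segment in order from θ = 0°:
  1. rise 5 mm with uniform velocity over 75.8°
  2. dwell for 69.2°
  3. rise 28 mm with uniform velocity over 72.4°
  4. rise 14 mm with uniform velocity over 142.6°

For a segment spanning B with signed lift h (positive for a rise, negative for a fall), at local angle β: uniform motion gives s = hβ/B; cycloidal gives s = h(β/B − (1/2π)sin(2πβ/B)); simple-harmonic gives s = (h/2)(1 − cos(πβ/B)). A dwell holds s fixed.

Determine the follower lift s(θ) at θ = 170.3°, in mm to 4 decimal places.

seg 1 [0°–75.8°] uniform, h=5: full span → s += 5 → s = 5.0000
seg 2 [75.8°–145°] dwell: s stays 5.0000
seg 3 [145°–217.4°] uniform, h=28: θ=170.3° here. β=25.3, B=72.4. 28·25.3/72.4 = 9.7845 → s = 14.7845

14.7845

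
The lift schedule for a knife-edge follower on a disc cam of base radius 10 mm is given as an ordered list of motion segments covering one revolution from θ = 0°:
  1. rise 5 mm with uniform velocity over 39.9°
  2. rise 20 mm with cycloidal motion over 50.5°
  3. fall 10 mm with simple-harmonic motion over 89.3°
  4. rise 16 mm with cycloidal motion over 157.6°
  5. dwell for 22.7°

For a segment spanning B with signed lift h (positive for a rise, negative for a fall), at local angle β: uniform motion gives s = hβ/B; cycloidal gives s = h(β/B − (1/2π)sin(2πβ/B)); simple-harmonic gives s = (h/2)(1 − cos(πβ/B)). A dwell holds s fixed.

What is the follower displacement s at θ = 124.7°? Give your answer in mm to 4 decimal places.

seg 1 [0°–39.9°] uniform, h=5: full span → s += 5 → s = 5.0000
seg 2 [39.9°–90.4°] cycloidal, h=20: full span → s += 20 → s = 25.0000
seg 3 [90.4°–179.7°] simple-harmonic, h=-10: θ=124.7° here. β=34.3, B=89.3. -10/2·(1 − cos(π·0.3841)) = -3.2194 → s = 21.7806

21.7806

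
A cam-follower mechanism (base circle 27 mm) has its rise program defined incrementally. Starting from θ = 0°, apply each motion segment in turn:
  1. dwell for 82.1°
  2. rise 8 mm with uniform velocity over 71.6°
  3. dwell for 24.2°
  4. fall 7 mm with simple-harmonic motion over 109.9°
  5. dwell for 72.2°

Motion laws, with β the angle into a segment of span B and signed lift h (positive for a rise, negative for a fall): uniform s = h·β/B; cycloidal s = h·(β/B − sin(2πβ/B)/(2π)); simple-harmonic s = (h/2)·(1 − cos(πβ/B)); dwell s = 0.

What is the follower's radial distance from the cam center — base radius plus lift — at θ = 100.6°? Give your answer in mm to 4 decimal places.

seg 1 [0°–82.1°] dwell: s stays 0.0000
seg 2 [82.1°–153.7°] uniform, h=8: θ=100.6° here. β=18.5, B=71.6. 8·18.5/71.6 = 2.0670 → s = 2.0670
radial distance = base radius + s = 27 + 2.0670 = 29.0670

29.0670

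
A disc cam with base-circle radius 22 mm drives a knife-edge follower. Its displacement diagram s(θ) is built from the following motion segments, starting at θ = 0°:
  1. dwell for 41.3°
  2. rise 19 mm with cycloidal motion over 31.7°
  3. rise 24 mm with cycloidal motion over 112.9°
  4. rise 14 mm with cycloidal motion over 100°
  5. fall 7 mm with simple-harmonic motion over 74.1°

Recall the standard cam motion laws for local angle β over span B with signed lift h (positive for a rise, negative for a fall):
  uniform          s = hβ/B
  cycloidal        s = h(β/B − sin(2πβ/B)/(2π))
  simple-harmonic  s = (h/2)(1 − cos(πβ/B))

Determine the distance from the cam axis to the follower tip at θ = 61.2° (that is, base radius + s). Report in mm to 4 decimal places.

seg 1 [0°–41.3°] dwell: s stays 0.0000
seg 2 [41.3°–73°] cycloidal, h=19: θ=61.2° here. β=19.9, B=31.7. 19·(0.6278 − sin(2π·0.6278)/(2π)) = 14.1025 → s = 14.1025
radial distance = base radius + s = 22 + 14.1025 = 36.1025

36.1025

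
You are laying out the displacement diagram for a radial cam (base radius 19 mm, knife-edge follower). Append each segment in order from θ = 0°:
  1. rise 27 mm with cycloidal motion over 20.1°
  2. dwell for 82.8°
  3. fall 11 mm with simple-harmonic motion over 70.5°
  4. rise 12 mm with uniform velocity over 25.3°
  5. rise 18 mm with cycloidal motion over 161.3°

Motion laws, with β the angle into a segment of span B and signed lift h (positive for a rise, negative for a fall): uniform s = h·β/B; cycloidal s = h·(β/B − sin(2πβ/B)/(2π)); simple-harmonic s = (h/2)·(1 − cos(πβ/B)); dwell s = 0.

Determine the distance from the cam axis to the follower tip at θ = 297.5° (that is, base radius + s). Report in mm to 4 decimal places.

seg 1 [0°–20.1°] cycloidal, h=27: full span → s += 27 → s = 27.0000
seg 2 [20.1°–102.9°] dwell: s stays 27.0000
seg 3 [102.9°–173.4°] simple-harmonic, h=-11: full span → s += -11 → s = 16.0000
seg 4 [173.4°–198.7°] uniform, h=12: full span → s += 12 → s = 28.0000
seg 5 [198.7°–360°] cycloidal, h=18: θ=297.5° here. β=98.8, B=161.3. 18·(0.6125 − sin(2π·0.6125)/(2π)) = 12.8863 → s = 40.8863
radial distance = base radius + s = 19 + 40.8863 = 59.8863

59.8863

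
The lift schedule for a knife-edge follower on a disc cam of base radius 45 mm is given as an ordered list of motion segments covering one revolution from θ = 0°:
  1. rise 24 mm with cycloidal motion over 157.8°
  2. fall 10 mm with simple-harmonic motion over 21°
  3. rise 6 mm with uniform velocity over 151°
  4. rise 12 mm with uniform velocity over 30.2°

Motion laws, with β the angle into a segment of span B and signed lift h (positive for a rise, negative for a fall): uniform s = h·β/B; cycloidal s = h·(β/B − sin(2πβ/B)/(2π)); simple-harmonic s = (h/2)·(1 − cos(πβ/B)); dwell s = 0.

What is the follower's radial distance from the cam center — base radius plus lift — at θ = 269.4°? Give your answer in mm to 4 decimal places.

seg 1 [0°–157.8°] cycloidal, h=24: full span → s += 24 → s = 24.0000
seg 2 [157.8°–178.8°] simple-harmonic, h=-10: full span → s += -10 → s = 14.0000
seg 3 [178.8°–329.8°] uniform, h=6: θ=269.4° here. β=90.6, B=151. 6·90.6/151 = 3.6000 → s = 17.6000
radial distance = base radius + s = 45 + 17.6000 = 62.6000

62.6000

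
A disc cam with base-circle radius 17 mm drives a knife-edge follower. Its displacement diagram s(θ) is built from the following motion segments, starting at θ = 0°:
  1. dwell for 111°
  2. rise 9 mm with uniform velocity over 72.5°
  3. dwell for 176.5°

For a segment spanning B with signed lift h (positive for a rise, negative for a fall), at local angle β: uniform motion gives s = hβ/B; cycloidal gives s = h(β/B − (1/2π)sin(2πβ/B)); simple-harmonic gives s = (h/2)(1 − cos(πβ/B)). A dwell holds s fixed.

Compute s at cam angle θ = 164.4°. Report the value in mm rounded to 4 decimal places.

seg 1 [0°–111°] dwell: s stays 0.0000
seg 2 [111°–183.5°] uniform, h=9: θ=164.4° here. β=53.4, B=72.5. 9·53.4/72.5 = 6.6290 → s = 6.6290

6.6290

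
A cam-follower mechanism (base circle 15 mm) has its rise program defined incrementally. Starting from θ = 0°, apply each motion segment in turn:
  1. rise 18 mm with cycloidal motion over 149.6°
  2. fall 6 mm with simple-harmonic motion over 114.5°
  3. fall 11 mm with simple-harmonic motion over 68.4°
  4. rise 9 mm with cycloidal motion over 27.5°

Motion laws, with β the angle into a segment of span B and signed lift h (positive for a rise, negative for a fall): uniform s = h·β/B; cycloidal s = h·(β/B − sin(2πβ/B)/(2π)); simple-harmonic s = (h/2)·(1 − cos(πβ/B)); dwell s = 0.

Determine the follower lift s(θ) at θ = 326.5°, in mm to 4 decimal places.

seg 1 [0°–149.6°] cycloidal, h=18: full span → s += 18 → s = 18.0000
seg 2 [149.6°–264.1°] simple-harmonic, h=-6: full span → s += -6 → s = 12.0000
seg 3 [264.1°–332.5°] simple-harmonic, h=-11: θ=326.5° here. β=62.4, B=68.4. -11/2·(1 − cos(π·0.9123)) = -10.7925 → s = 1.2075

1.2075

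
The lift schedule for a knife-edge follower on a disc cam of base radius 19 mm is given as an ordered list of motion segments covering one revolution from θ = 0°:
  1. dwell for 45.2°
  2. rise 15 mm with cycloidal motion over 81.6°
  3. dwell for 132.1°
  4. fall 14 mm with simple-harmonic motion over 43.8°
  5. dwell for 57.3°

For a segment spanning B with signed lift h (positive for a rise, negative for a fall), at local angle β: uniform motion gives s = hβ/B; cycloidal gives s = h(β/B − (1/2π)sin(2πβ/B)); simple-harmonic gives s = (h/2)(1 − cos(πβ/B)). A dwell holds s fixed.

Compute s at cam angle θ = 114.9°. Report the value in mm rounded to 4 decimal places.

seg 1 [0°–45.2°] dwell: s stays 0.0000
seg 2 [45.2°–126.8°] cycloidal, h=15: θ=114.9° here. β=69.7, B=81.6. 15·(0.8542 − sin(2π·0.8542)/(2π)) = 14.7065 → s = 14.7065

14.7065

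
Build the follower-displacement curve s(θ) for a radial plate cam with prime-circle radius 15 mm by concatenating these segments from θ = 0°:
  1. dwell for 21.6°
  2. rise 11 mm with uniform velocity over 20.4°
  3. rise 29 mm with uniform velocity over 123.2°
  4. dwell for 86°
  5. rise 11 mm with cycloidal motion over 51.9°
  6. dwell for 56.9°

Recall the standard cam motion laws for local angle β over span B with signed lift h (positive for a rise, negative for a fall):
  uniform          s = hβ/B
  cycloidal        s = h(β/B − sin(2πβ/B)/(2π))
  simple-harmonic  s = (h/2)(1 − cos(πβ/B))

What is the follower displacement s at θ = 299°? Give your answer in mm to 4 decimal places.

seg 1 [0°–21.6°] dwell: s stays 0.0000
seg 2 [21.6°–42°] uniform, h=11: full span → s += 11 → s = 11.0000
seg 3 [42°–165.2°] uniform, h=29: full span → s += 29 → s = 40.0000
seg 4 [165.2°–251.2°] dwell: s stays 40.0000
seg 5 [251.2°–303.1°] cycloidal, h=11: θ=299° here. β=47.8, B=51.9. 11·(0.9210 − sin(2π·0.9210)/(2π)) = 10.9648 → s = 50.9648

50.9648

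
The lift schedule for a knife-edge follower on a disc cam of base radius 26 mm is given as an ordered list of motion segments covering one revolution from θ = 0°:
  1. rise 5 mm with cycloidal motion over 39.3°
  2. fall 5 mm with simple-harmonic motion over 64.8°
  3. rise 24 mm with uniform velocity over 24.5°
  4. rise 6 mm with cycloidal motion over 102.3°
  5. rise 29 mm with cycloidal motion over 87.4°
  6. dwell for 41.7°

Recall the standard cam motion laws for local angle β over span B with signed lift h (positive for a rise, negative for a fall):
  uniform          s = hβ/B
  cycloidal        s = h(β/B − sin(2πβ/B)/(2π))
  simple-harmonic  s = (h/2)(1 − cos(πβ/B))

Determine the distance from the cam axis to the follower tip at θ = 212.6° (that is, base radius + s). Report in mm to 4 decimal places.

seg 1 [0°–39.3°] cycloidal, h=5: full span → s += 5 → s = 5.0000
seg 2 [39.3°–104.1°] simple-harmonic, h=-5: full span → s += -5 → s = 0.0000
seg 3 [104.1°–128.6°] uniform, h=24: full span → s += 24 → s = 24.0000
seg 4 [128.6°–230.9°] cycloidal, h=6: θ=212.6° here. β=84, B=102.3. 6·(0.8211 − sin(2π·0.8211)/(2π)) = 5.7879 → s = 29.7879
radial distance = base radius + s = 26 + 29.7879 = 55.7879

55.7879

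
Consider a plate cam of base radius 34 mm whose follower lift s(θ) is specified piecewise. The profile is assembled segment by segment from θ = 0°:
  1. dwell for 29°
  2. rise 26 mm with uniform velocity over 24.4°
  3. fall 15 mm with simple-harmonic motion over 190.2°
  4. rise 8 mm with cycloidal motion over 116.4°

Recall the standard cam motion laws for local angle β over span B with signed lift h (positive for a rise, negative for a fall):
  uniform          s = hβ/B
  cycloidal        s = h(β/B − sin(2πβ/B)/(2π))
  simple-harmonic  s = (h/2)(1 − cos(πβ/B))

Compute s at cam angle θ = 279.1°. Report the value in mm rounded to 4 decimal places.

seg 1 [0°–29°] dwell: s stays 0.0000
seg 2 [29°–53.4°] uniform, h=26: full span → s += 26 → s = 26.0000
seg 3 [53.4°–243.6°] simple-harmonic, h=-15: full span → s += -15 → s = 11.0000
seg 4 [243.6°–360°] cycloidal, h=8: θ=279.1° here. β=35.5, B=116.4. 8·(0.3050 − sin(2π·0.3050)/(2π)) = 1.2418 → s = 12.2418

12.2418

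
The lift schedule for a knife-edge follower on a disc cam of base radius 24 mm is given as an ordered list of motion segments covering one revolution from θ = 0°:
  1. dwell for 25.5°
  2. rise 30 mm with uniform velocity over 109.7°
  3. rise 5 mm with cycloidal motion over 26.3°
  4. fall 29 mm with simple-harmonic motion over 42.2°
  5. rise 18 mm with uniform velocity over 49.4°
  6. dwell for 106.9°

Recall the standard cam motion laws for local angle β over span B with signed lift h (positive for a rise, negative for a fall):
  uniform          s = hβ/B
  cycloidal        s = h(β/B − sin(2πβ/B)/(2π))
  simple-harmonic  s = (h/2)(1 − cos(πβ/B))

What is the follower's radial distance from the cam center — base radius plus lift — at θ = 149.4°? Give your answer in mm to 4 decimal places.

seg 1 [0°–25.5°] dwell: s stays 0.0000
seg 2 [25.5°–135.2°] uniform, h=30: full span → s += 30 → s = 30.0000
seg 3 [135.2°–161.5°] cycloidal, h=5: θ=149.4° here. β=14.2, B=26.3. 5·(0.5399 − sin(2π·0.5399)/(2π)) = 2.8972 → s = 32.8972
radial distance = base radius + s = 24 + 32.8972 = 56.8972

56.8972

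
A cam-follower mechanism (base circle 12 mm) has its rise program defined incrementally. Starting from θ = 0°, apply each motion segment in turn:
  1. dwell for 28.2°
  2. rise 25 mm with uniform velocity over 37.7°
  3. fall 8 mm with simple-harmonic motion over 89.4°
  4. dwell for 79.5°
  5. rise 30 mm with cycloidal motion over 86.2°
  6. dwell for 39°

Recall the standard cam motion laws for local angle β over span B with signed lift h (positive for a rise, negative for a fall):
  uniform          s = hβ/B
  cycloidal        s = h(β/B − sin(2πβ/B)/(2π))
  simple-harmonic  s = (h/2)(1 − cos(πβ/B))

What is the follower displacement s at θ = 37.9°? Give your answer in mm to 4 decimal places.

seg 1 [0°–28.2°] dwell: s stays 0.0000
seg 2 [28.2°–65.9°] uniform, h=25: θ=37.9° here. β=9.7, B=37.7. 25·9.7/37.7 = 6.4324 → s = 6.4324

6.4324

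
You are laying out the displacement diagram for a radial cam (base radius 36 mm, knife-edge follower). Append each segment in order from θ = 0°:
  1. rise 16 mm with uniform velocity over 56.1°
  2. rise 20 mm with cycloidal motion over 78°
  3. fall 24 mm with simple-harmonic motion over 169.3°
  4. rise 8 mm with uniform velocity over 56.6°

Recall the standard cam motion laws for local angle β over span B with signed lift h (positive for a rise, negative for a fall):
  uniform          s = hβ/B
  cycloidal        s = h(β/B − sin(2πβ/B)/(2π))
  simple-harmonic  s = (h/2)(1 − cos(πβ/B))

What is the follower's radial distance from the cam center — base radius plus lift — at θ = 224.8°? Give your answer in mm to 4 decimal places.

seg 1 [0°–56.1°] uniform, h=16: full span → s += 16 → s = 16.0000
seg 2 [56.1°–134.1°] cycloidal, h=20: full span → s += 20 → s = 36.0000
seg 3 [134.1°–303.4°] simple-harmonic, h=-24: θ=224.8° here. β=90.7, B=169.3. -24/2·(1 − cos(π·0.5357)) = -13.3444 → s = 22.6556
radial distance = base radius + s = 36 + 22.6556 = 58.6556

58.6556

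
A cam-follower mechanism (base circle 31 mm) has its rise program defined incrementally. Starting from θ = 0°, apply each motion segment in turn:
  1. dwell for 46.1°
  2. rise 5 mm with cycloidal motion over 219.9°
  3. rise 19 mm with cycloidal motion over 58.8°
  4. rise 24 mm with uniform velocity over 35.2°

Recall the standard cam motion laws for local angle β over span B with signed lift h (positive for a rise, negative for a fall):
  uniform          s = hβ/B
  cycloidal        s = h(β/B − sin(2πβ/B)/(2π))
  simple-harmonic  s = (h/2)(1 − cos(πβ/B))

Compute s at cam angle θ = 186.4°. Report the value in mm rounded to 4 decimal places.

seg 1 [0°–46.1°] dwell: s stays 0.0000
seg 2 [46.1°–266°] cycloidal, h=5: θ=186.4° here. β=140.3, B=219.9. 5·(0.6380 − sin(2π·0.6380)/(2π)) = 3.7969 → s = 3.7969

3.7969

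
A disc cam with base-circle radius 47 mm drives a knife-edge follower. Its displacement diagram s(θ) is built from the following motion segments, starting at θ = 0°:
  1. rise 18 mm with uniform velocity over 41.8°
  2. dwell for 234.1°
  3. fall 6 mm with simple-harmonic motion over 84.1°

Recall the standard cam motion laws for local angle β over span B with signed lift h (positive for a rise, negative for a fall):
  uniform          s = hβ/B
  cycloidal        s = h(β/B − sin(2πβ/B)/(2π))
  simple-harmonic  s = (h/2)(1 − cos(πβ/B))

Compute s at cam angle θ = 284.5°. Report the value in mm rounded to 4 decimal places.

seg 1 [0°–41.8°] uniform, h=18: full span → s += 18 → s = 18.0000
seg 2 [41.8°–275.9°] dwell: s stays 18.0000
seg 3 [275.9°–360°] simple-harmonic, h=-6: θ=284.5° here. β=8.6, B=84.1. -6/2·(1 − cos(π·0.1023)) = -0.1535 → s = 17.8465

17.8465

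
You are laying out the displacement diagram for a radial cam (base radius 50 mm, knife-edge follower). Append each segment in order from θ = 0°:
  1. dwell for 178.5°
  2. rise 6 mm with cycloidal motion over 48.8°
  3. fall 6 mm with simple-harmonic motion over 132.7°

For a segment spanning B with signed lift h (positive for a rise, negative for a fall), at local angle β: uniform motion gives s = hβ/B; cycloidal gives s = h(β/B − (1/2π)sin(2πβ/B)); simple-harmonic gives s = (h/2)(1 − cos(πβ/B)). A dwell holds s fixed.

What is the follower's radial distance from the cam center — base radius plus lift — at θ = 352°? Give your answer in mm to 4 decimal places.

seg 1 [0°–178.5°] dwell: s stays 0.0000
seg 2 [178.5°–227.3°] cycloidal, h=6: full span → s += 6 → s = 6.0000
seg 3 [227.3°–360°] simple-harmonic, h=-6: θ=352° here. β=124.7, B=132.7. -6/2·(1 − cos(π·0.9397)) = -5.9464 → s = 0.0536
radial distance = base radius + s = 50 + 0.0536 = 50.0536

50.0536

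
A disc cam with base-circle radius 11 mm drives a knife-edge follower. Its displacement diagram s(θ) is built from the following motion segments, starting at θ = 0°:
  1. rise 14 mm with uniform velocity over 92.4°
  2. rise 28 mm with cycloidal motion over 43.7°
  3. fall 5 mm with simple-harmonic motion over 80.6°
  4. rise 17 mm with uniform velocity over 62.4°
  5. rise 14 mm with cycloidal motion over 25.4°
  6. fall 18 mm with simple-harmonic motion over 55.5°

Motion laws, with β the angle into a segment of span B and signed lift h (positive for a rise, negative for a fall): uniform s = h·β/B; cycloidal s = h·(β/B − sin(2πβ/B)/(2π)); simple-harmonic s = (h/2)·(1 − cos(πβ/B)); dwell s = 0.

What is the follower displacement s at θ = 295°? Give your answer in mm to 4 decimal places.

seg 1 [0°–92.4°] uniform, h=14: full span → s += 14 → s = 14.0000
seg 2 [92.4°–136.1°] cycloidal, h=28: full span → s += 28 → s = 42.0000
seg 3 [136.1°–216.7°] simple-harmonic, h=-5: full span → s += -5 → s = 37.0000
seg 4 [216.7°–279.1°] uniform, h=17: full span → s += 17 → s = 54.0000
seg 5 [279.1°–304.5°] cycloidal, h=14: θ=295° here. β=15.9, B=25.4. 14·(0.6260 − sin(2π·0.6260)/(2π)) = 10.3490 → s = 64.3490

64.3490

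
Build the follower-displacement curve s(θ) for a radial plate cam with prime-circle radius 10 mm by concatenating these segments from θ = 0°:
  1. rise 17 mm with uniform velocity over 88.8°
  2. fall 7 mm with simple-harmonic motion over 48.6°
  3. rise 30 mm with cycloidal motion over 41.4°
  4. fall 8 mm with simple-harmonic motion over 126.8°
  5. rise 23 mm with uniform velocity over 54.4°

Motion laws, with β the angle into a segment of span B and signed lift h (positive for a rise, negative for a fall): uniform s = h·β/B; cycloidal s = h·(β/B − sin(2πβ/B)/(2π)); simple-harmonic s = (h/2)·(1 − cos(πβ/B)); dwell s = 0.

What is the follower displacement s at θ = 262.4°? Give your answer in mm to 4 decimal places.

seg 1 [0°–88.8°] uniform, h=17: full span → s += 17 → s = 17.0000
seg 2 [88.8°–137.4°] simple-harmonic, h=-7: full span → s += -7 → s = 10.0000
seg 3 [137.4°–178.8°] cycloidal, h=30: full span → s += 30 → s = 40.0000
seg 4 [178.8°–305.6°] simple-harmonic, h=-8: θ=262.4° here. β=83.6, B=126.8. -8/2·(1 − cos(π·0.6593)) = -5.9194 → s = 34.0806

34.0806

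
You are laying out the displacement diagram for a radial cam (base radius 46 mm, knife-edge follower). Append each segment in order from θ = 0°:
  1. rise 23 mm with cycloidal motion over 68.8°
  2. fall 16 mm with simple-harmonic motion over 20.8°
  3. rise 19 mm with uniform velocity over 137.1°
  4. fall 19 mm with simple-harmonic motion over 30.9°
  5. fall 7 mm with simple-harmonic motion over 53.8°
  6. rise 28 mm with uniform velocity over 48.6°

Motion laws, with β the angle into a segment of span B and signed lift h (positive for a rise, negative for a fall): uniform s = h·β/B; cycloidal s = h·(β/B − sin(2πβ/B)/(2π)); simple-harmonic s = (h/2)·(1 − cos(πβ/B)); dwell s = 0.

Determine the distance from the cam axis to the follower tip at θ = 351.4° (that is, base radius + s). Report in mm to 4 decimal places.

seg 1 [0°–68.8°] cycloidal, h=23: full span → s += 23 → s = 23.0000
seg 2 [68.8°–89.6°] simple-harmonic, h=-16: full span → s += -16 → s = 7.0000
seg 3 [89.6°–226.7°] uniform, h=19: full span → s += 19 → s = 26.0000
seg 4 [226.7°–257.6°] simple-harmonic, h=-19: full span → s += -19 → s = 7.0000
seg 5 [257.6°–311.4°] simple-harmonic, h=-7: full span → s += -7 → s = 0.0000
seg 6 [311.4°–360°] uniform, h=28: θ=351.4° here. β=40, B=48.6. 28·40/48.6 = 23.0453 → s = 23.0453
radial distance = base radius + s = 46 + 23.0453 = 69.0453

69.0453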